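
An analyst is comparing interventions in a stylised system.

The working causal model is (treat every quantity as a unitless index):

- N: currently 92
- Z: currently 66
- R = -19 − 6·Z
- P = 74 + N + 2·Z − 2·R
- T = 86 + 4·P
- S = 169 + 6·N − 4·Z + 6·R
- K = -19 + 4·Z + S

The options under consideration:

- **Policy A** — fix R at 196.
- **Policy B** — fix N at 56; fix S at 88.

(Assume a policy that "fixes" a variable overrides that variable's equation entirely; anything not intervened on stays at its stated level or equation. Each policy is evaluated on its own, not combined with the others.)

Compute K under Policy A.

Policy A (R := 196):
  N = 92
  Z = 66
  R = 196
  S = 169 + 6·92 − 4·66 + 6·196 = 1633
  K = -19 + 4·66 + 1633 = 1878

1878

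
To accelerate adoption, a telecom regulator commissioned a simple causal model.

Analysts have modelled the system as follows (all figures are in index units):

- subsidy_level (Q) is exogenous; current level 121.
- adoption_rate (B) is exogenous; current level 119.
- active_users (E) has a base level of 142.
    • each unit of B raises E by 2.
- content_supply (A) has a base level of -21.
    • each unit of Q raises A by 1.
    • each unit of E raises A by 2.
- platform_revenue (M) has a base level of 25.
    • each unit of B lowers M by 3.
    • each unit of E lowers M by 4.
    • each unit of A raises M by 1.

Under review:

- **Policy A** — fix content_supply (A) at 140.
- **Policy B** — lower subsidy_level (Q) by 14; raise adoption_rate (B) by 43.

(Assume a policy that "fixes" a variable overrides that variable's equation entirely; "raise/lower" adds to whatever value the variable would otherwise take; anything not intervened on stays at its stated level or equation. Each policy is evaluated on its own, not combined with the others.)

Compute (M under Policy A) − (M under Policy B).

Policy A (A := 140):
  Q = 121
  B = 119
  E = 142 + 2·119 = 380
  A = 140
  M = 25 − 3·119 − 4·380 + 140 = -1712
Policy B (Q − 14, B + 43):
  Q = 121 − 14 = 107
  B = 119 + 43 = 162
  E = 142 + 2·162 = 466
  A = -21 + 107 + 2·466 = 1018
  M = 25 − 3·162 − 4·466 + 1018 = -1307
M: -1712 − (-1307) = -405

-405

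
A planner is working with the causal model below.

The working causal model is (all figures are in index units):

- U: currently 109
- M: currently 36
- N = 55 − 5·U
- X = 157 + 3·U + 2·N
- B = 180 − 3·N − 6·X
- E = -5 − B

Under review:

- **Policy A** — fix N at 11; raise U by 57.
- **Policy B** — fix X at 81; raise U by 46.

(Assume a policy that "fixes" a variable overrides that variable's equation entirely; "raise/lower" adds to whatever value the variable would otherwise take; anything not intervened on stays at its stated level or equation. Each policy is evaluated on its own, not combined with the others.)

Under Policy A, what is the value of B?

-3915

Policy A (N := 11, U + 57):
  U = 109 + 57 = 166
  N = 11
  X = 157 + 3·166 + 2·11 = 677
  B = 180 − 3·11 − 6·677 = -3915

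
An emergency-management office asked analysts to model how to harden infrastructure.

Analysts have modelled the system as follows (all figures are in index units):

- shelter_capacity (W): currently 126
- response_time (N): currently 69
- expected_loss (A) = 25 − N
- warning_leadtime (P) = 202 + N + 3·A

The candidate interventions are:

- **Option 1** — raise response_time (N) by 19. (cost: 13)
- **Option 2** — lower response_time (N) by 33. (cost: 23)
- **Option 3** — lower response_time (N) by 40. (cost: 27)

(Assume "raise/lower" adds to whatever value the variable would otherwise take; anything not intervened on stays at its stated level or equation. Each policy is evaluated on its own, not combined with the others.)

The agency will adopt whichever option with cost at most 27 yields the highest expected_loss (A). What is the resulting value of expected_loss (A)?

Option 1 (N + 19):
  N = 69 + 19 = 88
  A = 25 − 88 = -63
Option 2 (N − 33):
  N = 69 − 33 = 36
  A = 25 − 36 = -11
Option 3 (N − 40):
  N = 69 − 40 = 29
  A = 25 − 29 = -4
Comparing — Option 1: A=-63, Option 2: A=-11, Option 3: A=-4. Highest is -4 (Option 3).

-4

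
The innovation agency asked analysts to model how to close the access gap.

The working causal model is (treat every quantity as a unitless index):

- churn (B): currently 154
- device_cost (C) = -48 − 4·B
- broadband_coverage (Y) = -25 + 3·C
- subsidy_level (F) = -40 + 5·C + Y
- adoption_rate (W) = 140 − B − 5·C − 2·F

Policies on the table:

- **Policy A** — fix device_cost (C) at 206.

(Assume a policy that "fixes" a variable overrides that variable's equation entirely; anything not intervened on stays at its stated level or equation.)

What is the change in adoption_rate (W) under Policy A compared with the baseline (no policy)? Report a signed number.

Baseline:
  B = 154
  C = -48 − 4·154 = -664
  Y = -25 + 3·(-664) = -2017
  F = -40 + 5·(-664) + (-2017) = -5377
  W = 140 − 154 − 5·(-664) − 2·(-5377) = 14060
Policy A (C := 206):
  B = 154
  C = 206
  Y = -25 + 3·206 = 593
  F = -40 + 5·206 + 593 = 1583
  W = 140 − 154 − 5·206 − 2·1583 = -4210
Change in W: -4210 − 14060 = -18270

-18270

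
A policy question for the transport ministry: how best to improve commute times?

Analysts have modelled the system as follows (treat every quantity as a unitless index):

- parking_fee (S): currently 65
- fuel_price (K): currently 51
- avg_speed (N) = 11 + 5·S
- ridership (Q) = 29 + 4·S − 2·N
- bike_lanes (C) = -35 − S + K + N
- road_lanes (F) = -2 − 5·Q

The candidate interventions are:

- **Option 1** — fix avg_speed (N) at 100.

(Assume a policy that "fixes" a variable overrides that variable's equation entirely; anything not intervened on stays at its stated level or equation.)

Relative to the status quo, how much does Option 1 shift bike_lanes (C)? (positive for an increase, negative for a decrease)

Baseline:
  S = 65
  K = 51
  N = 11 + 5·65 = 336
  C = -35 − 65 + 51 + 336 = 287
Option 1 (N := 100):
  S = 65
  K = 51
  N = 100
  C = -35 − 65 + 51 + 100 = 51
Change in C: 51 − 287 = -236

-236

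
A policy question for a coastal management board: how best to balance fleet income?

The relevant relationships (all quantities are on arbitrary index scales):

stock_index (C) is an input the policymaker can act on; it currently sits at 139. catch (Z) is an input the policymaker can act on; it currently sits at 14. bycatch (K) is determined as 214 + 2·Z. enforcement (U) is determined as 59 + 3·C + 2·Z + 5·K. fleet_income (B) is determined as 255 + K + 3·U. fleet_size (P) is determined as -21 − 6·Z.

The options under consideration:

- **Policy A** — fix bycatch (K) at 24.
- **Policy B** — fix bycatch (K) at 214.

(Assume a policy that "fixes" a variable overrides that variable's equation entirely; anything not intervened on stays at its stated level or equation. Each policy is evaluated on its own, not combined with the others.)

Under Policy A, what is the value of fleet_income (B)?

2151

Policy A (K := 24):
  C = 139
  Z = 14
  K = 24
  U = 59 + 3·139 + 2·14 + 5·24 = 624
  B = 255 + 24 + 3·624 = 2151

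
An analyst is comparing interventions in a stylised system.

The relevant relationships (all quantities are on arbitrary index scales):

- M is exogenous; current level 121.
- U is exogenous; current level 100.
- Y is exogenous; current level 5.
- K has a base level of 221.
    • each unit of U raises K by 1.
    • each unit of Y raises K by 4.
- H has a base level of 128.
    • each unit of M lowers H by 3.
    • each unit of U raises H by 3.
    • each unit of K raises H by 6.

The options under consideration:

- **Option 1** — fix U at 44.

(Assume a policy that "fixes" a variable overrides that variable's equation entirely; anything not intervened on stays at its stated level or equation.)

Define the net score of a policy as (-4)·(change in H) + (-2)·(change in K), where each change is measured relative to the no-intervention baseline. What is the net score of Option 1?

Baseline:
  M = 121
  U = 100
  Y = 5
  K = 221 + 100 + 4·5 = 341
  H = 128 − 3·121 + 3·100 + 6·341 = 2111
Option 1 (U := 44):
  M = 121
  U = 44
  Y = 5
  K = 221 + 44 + 4·5 = 285
  H = 128 − 3·121 + 3·44 + 6·285 = 1607
ΔH = 1607 − 2111 = -504; ΔK = 285 − 341 = -56
Score = (-4)·(-504) + (-2)·(-56) = 2128

2128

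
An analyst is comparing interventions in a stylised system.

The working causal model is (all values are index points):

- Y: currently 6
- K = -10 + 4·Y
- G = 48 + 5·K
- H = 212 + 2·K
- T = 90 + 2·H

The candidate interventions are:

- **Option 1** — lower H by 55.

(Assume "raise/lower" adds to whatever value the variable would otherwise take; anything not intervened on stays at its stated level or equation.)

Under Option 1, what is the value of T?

460

Option 1 (H − 55):
  Y = 6
  K = -10 + 4·6 = 14
  H = 212 + 2·14 (−55 from intervention) = 185
  T = 90 + 2·185 = 460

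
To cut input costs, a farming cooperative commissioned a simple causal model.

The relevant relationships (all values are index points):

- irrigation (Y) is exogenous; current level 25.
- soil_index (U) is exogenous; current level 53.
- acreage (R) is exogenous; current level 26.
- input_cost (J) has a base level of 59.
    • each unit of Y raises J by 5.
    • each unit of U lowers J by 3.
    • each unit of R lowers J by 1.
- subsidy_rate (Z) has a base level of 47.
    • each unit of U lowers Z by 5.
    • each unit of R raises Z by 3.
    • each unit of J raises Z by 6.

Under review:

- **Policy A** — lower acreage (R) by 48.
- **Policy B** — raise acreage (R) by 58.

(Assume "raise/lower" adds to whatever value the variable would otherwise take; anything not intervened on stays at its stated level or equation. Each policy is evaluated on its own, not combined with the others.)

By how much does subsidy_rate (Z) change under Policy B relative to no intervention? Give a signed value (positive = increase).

-174

Baseline:
  Y = 25
  U = 53
  R = 26
  J = 59 + 5·25 − 3·53 − 26 = -1
  Z = 47 − 5·53 + 3·26 + 6·(-1) = -146
Policy B (R + 58):
  Y = 25
  U = 53
  R = 26 + 58 = 84
  J = 59 + 5·25 − 3·53 − 84 = -59
  Z = 47 − 5·53 + 3·84 + 6·(-59) = -320
Change in Z: -320 − (-146) = -174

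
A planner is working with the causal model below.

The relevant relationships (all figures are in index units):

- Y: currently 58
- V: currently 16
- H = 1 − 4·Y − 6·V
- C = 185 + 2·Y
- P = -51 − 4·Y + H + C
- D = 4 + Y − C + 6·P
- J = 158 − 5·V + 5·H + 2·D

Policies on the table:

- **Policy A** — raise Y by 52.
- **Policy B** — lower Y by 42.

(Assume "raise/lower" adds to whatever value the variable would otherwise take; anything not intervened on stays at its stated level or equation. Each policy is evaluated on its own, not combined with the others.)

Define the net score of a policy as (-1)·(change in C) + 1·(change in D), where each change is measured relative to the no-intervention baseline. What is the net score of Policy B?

Baseline:
  Y = 58
  V = 16
  H = 1 − 4·58 − 6·16 = -327
  C = 185 + 2·58 = 301
  P = -51 − 4·58 + (-327) + 301 = -309
  D = 4 + 58 − 301 + 6·(-309) = -2093
Policy B (Y − 42):
  Y = 58 − 42 = 16
  V = 16
  H = 1 − 4·16 − 6·16 = -159
  C = 185 + 2·16 = 217
  P = -51 − 4·16 + (-159) + 217 = -57
  D = 4 + 16 − 217 + 6·(-57) = -539
ΔC = 217 − 301 = -84; ΔD = -539 − (-2093) = 1554
Score = (-1)·(-84) + 1·1554 = 1638

1638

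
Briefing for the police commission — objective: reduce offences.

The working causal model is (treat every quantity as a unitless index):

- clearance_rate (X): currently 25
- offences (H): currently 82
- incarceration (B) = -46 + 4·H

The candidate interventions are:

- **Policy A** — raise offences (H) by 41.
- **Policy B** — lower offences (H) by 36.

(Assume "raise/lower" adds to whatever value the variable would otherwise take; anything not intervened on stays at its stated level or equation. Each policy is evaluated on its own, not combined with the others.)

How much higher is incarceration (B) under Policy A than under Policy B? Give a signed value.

308

Policy A (H + 41):
  H = 82 + 41 = 123
  B = -46 + 4·123 = 446
Policy B (H − 36):
  H = 82 − 36 = 46
  B = -46 + 4·46 = 138
B: 446 − 138 = 308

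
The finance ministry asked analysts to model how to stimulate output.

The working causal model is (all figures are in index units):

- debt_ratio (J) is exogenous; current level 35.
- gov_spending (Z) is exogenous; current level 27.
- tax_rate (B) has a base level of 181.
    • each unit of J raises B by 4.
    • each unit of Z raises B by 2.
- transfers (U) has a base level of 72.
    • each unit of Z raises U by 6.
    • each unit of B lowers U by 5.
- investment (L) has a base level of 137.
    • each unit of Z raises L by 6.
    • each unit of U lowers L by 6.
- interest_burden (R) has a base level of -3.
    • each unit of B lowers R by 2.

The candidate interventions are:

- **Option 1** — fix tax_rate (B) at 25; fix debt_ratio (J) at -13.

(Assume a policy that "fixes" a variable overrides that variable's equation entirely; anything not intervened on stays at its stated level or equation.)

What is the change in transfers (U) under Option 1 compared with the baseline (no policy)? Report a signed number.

Baseline:
  J = 35
  Z = 27
  B = 181 + 4·35 + 2·27 = 375
  U = 72 + 6·27 − 5·375 = -1641
Option 1 (B := 25, J := -13):
  J = -13
  Z = 27
  B = 25
  U = 72 + 6·27 − 5·25 = 109
Change in U: 109 − (-1641) = 1750

1750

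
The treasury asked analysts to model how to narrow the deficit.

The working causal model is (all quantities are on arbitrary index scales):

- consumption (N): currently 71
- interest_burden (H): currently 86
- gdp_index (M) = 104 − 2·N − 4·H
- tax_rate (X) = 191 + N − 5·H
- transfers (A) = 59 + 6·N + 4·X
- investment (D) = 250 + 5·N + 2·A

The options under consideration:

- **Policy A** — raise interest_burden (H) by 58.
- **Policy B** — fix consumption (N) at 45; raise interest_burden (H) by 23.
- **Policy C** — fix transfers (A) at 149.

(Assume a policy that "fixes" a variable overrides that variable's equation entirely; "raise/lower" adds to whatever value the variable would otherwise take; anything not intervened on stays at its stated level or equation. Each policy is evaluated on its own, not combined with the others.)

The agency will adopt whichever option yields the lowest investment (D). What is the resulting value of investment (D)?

Policy A (H + 58):
  N = 71
  H = 86 + 58 = 144
  X = 191 + 71 − 5·144 = -458
  A = 59 + 6·71 + 4·(-458) = -1347
  D = 250 + 5·71 + 2·(-1347) = -2089
Policy B (N := 45, H + 23):
  N = 45
  H = 86 + 23 = 109
  X = 191 + 45 − 5·109 = -309
  A = 59 + 6·45 + 4·(-309) = -907
  D = 250 + 5·45 + 2·(-907) = -1339
Policy C (A := 149):
  N = 71
  H = 86
  X = 191 + 71 − 5·86 = -168
  A = 149
  D = 250 + 5·71 + 2·149 = 903
Comparing — Policy A: D=-2089, Policy B: D=-1339, Policy C: D=903. Lowest is -2089 (Policy A).

-2089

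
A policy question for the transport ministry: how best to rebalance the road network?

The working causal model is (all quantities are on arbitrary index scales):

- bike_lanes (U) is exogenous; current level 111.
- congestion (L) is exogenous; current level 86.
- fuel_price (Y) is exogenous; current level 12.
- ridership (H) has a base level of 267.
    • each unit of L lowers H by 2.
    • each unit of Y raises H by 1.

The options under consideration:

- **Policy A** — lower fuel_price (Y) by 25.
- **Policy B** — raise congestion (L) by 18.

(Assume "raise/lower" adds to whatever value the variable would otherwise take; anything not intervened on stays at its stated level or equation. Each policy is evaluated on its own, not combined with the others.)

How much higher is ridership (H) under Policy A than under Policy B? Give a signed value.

Policy A (Y − 25):
  L = 86
  Y = 12 − 25 = -13
  H = 267 − 2·86 + (-13) = 82
Policy B (L + 18):
  L = 86 + 18 = 104
  Y = 12
  H = 267 − 2·104 + 12 = 71
H: 82 − 71 = 11

11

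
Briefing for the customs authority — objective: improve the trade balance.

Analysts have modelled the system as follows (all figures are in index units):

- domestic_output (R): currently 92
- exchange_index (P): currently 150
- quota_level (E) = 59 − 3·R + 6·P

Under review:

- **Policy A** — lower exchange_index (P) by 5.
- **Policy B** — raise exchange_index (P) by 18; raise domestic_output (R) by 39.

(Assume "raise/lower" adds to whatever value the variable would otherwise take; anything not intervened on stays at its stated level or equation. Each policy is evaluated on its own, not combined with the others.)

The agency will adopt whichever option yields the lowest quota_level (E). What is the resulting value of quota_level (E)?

Policy A (P − 5):
  R = 92
  P = 150 − 5 = 145
  E = 59 − 3·92 + 6·145 = 653
Policy B (P + 18, R + 39):
  R = 92 + 39 = 131
  P = 150 + 18 = 168
  E = 59 − 3·131 + 6·168 = 674
Comparing — Policy A: E=653, Policy B: E=674. Lowest is 653 (Policy A).

653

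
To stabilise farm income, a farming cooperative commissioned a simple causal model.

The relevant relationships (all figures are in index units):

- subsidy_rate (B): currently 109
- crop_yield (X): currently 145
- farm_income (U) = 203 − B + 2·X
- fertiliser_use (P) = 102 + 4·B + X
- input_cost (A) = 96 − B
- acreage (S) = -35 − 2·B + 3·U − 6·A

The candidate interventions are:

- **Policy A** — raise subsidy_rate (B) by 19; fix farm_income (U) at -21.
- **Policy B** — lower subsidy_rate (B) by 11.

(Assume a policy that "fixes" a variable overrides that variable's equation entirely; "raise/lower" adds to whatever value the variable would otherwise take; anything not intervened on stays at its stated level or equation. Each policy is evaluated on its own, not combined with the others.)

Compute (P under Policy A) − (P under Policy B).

120

Policy A (B + 19, U := -21):
  B = 109 + 19 = 128
  X = 145
  P = 102 + 4·128 + 145 = 759
Policy B (B − 11):
  B = 109 − 11 = 98
  X = 145
  P = 102 + 4·98 + 145 = 639
P: 759 − 639 = 120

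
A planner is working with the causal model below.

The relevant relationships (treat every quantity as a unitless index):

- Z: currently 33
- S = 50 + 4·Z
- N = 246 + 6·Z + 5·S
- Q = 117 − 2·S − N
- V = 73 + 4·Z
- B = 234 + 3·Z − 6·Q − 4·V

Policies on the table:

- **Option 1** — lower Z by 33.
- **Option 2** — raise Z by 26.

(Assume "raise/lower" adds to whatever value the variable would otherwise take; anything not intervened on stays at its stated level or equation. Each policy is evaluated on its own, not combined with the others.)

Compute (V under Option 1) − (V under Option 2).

Option 1 (Z − 33):
  Z = 33 − 33 = 0
  V = 73 + 4·0 = 73
Option 2 (Z + 26):
  Z = 33 + 26 = 59
  V = 73 + 4·59 = 309
V: 73 − 309 = -236

-236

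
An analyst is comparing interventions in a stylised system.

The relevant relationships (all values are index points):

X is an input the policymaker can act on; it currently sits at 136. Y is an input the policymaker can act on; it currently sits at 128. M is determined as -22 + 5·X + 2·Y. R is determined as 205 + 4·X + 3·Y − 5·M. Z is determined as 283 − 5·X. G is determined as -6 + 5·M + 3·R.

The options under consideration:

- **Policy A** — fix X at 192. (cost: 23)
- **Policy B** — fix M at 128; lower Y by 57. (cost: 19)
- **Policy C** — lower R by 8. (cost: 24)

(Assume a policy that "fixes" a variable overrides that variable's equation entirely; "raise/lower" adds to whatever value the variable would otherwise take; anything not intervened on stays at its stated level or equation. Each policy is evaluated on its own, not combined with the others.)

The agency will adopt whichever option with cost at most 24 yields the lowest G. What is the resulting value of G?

-7875

Policy A (X := 192):
  X = 192
  Y = 128
  M = -22 + 5·192 + 2·128 = 1194
  R = 205 + 4·192 + 3·128 − 5·1194 = -4613
  G = -6 + 5·1194 + 3·(-4613) = -7875
Policy B (M := 128, Y − 57):
  X = 136
  Y = 128 − 57 = 71
  M = 128
  R = 205 + 4·136 + 3·71 − 5·128 = 322
  G = -6 + 5·128 + 3·322 = 1600
Policy C (R − 8):
  X = 136
  Y = 128
  M = -22 + 5·136 + 2·128 = 914
  R = 205 + 4·136 + 3·128 − 5·914 (−8 from intervention) = -3445
  G = -6 + 5·914 + 3·(-3445) = -5771
Comparing — Policy A: G=-7875, Policy B: G=1600, Policy C: G=-5771. Lowest is -7875 (Policy A).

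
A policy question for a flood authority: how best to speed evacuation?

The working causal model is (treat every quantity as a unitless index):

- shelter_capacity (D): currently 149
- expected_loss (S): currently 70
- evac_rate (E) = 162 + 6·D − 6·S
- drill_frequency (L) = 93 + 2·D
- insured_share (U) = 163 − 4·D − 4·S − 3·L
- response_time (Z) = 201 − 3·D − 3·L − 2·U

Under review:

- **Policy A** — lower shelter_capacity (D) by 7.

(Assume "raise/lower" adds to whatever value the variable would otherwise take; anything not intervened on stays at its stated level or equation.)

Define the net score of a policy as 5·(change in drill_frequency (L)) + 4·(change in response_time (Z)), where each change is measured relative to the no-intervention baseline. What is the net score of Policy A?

-378

Baseline:
  D = 149
  S = 70
  L = 93 + 2·149 = 391
  U = 163 − 4·149 − 4·70 − 3·391 = -1886
  Z = 201 − 3·149 − 3·391 − 2·(-1886) = 2353
Policy A (D − 7):
  D = 149 − 7 = 142
  S = 70
  L = 93 + 2·142 = 377
  U = 163 − 4·142 − 4·70 − 3·377 = -1816
  Z = 201 − 3·142 − 3·377 − 2·(-1816) = 2276
ΔL = 377 − 391 = -14; ΔZ = 2276 − 2353 = -77
Score = 5·(-14) + 4·(-77) = -378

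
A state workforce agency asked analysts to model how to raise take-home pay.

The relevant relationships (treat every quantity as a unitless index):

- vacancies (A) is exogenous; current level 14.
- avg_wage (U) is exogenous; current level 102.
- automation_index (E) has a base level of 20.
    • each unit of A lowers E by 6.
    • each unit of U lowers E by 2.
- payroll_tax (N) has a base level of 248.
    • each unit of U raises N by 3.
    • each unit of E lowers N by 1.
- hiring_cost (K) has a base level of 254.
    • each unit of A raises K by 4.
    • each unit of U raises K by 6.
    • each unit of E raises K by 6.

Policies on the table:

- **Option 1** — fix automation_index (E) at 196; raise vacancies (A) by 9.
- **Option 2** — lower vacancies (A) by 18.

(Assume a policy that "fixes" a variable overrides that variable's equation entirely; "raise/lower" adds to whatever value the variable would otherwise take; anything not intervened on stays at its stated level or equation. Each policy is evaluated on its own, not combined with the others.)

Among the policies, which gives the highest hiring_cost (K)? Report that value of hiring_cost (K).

Option 1 (E := 196, A + 9):
  A = 14 + 9 = 23
  U = 102
  E = 196
  K = 254 + 4·23 + 6·102 + 6·196 = 2134
Option 2 (A − 18):
  A = 14 − 18 = -4
  U = 102
  E = 20 − 6·(-4) − 2·102 = -160
  K = 254 + 4·(-4) + 6·102 + 6·(-160) = -110
Comparing — Option 1: K=2134, Option 2: K=-110. Highest is 2134 (Option 1).

2134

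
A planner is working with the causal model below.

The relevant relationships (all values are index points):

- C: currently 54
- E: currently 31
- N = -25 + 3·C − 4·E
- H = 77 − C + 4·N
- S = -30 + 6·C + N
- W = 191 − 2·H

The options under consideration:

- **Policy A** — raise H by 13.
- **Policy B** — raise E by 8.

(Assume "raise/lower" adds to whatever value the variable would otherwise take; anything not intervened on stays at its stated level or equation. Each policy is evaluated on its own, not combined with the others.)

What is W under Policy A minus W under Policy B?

-282

Policy A (H + 13):
  C = 54
  E = 31
  N = -25 + 3·54 − 4·31 = 13
  H = 77 − 54 + 4·13 (+13 from intervention) = 88
  W = 191 − 2·88 = 15
Policy B (E + 8):
  C = 54
  E = 31 + 8 = 39
  N = -25 + 3·54 − 4·39 = -19
  H = 77 − 54 + 4·(-19) = -53
  W = 191 − 2·(-53) = 297
W: 15 − 297 = -282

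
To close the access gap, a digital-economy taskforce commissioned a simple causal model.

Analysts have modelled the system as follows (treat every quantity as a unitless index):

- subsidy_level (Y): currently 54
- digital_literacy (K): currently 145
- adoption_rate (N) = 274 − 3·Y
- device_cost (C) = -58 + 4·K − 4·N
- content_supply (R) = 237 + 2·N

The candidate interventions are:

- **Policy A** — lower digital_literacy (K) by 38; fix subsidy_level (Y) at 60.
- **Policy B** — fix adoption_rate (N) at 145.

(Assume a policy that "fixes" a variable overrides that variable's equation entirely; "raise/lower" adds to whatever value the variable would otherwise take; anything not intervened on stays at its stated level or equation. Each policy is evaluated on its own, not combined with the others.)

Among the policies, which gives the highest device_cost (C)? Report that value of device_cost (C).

Policy A (K − 38, Y := 60):
  Y = 60
  K = 145 − 38 = 107
  N = 274 − 3·60 = 94
  C = -58 + 4·107 − 4·94 = -6
Policy B (N := 145):
  Y = 54
  K = 145
  N = 145
  C = -58 + 4·145 − 4·145 = -58
Comparing — Policy A: C=-6, Policy B: C=-58. Highest is -6 (Policy A).

-6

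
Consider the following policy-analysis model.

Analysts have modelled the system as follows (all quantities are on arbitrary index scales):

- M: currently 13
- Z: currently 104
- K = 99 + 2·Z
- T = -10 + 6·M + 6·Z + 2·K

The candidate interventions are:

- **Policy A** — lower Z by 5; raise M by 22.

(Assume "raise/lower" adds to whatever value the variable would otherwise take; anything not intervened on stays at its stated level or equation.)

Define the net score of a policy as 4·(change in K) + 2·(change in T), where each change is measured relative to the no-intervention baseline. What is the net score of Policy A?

Baseline:
  M = 13
  Z = 104
  K = 99 + 2·104 = 307
  T = -10 + 6·13 + 6·104 + 2·307 = 1306
Policy A (Z − 5, M + 22):
  M = 13 + 22 = 35
  Z = 104 − 5 = 99
  K = 99 + 2·99 = 297
  T = -10 + 6·35 + 6·99 + 2·297 = 1388
ΔK = 297 − 307 = -10; ΔT = 1388 − 1306 = 82
Score = 4·(-10) + 2·82 = 124

124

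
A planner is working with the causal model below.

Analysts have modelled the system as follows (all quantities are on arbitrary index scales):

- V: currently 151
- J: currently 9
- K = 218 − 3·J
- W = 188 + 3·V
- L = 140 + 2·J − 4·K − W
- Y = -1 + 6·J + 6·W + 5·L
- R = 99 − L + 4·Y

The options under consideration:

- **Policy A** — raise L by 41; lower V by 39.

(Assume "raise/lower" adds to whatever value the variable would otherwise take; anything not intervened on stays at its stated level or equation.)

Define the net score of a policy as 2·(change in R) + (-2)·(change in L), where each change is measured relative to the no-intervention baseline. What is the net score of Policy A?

72

Baseline:
  V = 151
  J = 9
  K = 218 − 3·9 = 191
  W = 188 + 3·151 = 641
  L = 140 + 2·9 − 4·191 − 641 = -1247
  Y = -1 + 6·9 + 6·641 + 5·(-1247) = -2336
  R = 99 − (-1247) + 4·(-2336) = -7998
Policy A (L + 41, V − 39):
  V = 151 − 39 = 112
  J = 9
  K = 218 − 3·9 = 191
  W = 188 + 3·112 = 524
  L = 140 + 2·9 − 4·191 − 524 (+41 from intervention) = -1089
  Y = -1 + 6·9 + 6·524 + 5·(-1089) = -2248
  R = 99 − (-1089) + 4·(-2248) = -7804
ΔR = -7804 − (-7998) = 194; ΔL = -1089 − (-1247) = 158
Score = 2·194 + (-2)·158 = 72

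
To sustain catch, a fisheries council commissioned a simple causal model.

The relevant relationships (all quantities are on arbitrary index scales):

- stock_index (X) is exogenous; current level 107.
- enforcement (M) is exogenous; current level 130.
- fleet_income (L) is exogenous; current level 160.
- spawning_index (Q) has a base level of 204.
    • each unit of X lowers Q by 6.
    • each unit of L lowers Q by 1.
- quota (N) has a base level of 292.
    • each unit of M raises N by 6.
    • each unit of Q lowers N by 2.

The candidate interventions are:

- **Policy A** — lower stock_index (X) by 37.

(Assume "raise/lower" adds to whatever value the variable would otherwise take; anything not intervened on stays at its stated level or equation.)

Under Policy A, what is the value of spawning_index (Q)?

Policy A (X − 37):
  X = 107 − 37 = 70
  L = 160
  Q = 204 − 6·70 − 160 = -376

-376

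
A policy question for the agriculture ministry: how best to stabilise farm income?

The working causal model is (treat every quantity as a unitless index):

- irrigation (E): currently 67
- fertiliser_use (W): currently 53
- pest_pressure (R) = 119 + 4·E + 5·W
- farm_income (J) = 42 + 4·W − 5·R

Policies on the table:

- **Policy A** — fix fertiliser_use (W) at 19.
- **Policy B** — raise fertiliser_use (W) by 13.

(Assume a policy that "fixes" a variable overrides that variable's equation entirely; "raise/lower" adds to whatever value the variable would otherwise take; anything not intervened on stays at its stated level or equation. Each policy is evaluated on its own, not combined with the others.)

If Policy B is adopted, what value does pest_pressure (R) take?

717

Policy B (W + 13):
  E = 67
  W = 53 + 13 = 66
  R = 119 + 4·67 + 5·66 = 717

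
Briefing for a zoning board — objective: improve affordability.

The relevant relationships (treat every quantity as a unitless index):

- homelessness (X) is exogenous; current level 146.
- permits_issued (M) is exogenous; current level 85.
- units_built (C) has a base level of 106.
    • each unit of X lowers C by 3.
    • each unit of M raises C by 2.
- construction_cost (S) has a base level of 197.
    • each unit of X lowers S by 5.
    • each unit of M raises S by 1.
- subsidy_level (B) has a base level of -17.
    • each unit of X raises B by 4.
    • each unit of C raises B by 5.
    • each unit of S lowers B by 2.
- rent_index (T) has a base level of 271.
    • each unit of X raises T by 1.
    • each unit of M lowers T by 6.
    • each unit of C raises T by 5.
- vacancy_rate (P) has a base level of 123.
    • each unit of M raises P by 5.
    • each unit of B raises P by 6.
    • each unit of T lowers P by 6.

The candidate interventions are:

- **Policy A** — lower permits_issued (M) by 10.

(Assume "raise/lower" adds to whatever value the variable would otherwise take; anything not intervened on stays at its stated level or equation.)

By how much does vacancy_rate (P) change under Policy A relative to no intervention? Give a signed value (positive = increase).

-290

Baseline:
  X = 146
  M = 85
  C = 106 − 3·146 + 2·85 = -162
  S = 197 − 5·146 + 85 = -448
  B = -17 + 4·146 + 5·(-162) − 2·(-448) = 653
  T = 271 + 146 − 6·85 + 5·(-162) = -903
  P = 123 + 5·85 + 6·653 − 6·(-903) = 9884
Policy A (M − 10):
  X = 146
  M = 85 − 10 = 75
  C = 106 − 3·146 + 2·75 = -182
  S = 197 − 5·146 + 75 = -458
  B = -17 + 4·146 + 5·(-182) − 2·(-458) = 573
  T = 271 + 146 − 6·75 + 5·(-182) = -943
  P = 123 + 5·75 + 6·573 − 6·(-943) = 9594
Change in P: 9594 − 9884 = -290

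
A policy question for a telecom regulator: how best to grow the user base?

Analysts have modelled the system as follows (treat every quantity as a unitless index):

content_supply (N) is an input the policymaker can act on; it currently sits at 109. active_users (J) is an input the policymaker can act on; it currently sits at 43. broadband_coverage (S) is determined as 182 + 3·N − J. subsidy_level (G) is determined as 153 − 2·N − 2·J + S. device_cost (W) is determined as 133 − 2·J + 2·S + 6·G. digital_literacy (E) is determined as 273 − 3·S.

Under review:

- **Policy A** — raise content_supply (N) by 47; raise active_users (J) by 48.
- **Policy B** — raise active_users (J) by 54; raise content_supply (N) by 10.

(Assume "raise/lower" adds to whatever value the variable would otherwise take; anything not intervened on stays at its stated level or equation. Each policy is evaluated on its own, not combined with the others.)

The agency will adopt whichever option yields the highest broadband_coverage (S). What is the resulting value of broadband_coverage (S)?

Policy A (N + 47, J + 48):
  N = 109 + 47 = 156
  J = 43 + 48 = 91
  S = 182 + 3·156 − 91 = 559
Policy B (J + 54, N + 10):
  N = 109 + 10 = 119
  J = 43 + 54 = 97
  S = 182 + 3·119 − 97 = 442
Comparing — Policy A: S=559, Policy B: S=442. Highest is 559 (Policy A).

559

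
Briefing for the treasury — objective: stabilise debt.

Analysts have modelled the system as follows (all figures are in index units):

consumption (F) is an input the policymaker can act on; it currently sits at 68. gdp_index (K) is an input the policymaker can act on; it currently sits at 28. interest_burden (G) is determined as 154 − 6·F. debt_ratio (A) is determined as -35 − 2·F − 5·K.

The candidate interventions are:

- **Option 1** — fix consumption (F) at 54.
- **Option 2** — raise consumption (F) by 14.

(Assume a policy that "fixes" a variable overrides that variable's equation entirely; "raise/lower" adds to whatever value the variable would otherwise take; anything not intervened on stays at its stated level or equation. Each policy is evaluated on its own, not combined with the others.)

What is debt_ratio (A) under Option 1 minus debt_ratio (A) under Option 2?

56

Option 1 (F := 54):
  F = 54
  K = 28
  A = -35 − 2·54 − 5·28 = -283
Option 2 (F + 14):
  F = 68 + 14 = 82
  K = 28
  A = -35 − 2·82 − 5·28 = -339
A: -283 − (-339) = 56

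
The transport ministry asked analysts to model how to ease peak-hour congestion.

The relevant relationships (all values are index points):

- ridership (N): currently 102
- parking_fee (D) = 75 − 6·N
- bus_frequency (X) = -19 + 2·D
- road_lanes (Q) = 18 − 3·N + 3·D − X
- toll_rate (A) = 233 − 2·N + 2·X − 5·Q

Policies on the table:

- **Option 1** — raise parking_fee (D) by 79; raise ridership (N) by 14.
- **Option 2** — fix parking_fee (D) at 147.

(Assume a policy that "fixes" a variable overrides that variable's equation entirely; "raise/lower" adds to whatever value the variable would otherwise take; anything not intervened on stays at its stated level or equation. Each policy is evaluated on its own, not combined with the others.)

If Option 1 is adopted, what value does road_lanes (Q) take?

Option 1 (D + 79, N + 14):
  N = 102 + 14 = 116
  D = 75 − 6·116 (+79 from intervention) = -542
  X = -19 + 2·(-542) = -1103
  Q = 18 − 3·116 + 3·(-542) − (-1103) = -853

-853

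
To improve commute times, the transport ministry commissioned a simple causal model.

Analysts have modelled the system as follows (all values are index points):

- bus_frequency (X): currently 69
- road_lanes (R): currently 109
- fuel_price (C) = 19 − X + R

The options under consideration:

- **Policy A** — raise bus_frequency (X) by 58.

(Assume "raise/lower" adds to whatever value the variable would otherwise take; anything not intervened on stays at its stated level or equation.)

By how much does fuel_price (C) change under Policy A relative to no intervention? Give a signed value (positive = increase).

-58

Baseline:
  X = 69
  R = 109
  C = 19 − 69 + 109 = 59
Policy A (X + 58):
  X = 69 + 58 = 127
  R = 109
  C = 19 − 127 + 109 = 1
Change in C: 1 − 59 = -58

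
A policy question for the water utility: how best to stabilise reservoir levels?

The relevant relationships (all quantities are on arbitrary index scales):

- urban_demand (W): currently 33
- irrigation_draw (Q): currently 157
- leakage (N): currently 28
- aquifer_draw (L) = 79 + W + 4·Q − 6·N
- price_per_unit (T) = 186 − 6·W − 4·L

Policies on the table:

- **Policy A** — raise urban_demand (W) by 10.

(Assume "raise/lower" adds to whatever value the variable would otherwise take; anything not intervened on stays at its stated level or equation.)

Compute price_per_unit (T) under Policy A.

Policy A (W + 10):
  W = 33 + 10 = 43
  Q = 157
  N = 28
  L = 79 + 43 + 4·157 − 6·28 = 582
  T = 186 − 6·43 − 4·582 = -2400

-2400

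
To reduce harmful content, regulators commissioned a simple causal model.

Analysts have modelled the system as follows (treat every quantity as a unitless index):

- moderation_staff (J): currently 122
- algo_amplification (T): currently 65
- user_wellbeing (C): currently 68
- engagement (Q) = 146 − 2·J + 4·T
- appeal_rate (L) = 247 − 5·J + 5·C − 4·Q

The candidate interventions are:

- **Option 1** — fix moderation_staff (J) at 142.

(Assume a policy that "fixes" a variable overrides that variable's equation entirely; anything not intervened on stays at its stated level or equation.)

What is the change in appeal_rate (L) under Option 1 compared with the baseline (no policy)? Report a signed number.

60

Baseline:
  J = 122
  T = 65
  C = 68
  Q = 146 − 2·122 + 4·65 = 162
  L = 247 − 5·122 + 5·68 − 4·162 = -671
Option 1 (J := 142):
  J = 142
  T = 65
  C = 68
  Q = 146 − 2·142 + 4·65 = 122
  L = 247 − 5·142 + 5·68 − 4·122 = -611
Change in L: -611 − (-671) = 60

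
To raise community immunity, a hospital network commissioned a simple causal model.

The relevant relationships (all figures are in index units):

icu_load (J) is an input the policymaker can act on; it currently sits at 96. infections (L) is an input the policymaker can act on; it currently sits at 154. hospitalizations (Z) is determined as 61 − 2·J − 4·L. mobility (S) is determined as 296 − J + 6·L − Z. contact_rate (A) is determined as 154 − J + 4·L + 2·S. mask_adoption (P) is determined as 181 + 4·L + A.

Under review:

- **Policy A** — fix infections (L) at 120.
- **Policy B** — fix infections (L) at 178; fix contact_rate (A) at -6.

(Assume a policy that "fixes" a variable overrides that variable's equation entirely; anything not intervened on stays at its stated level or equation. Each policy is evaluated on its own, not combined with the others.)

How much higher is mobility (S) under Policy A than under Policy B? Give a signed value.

Policy A (L := 120):
  J = 96
  L = 120
  Z = 61 − 2·96 − 4·120 = -611
  S = 296 − 96 + 6·120 − (-611) = 1531
Policy B (L := 178, A := -6):
  J = 96
  L = 178
  Z = 61 − 2·96 − 4·178 = -843
  S = 296 − 96 + 6·178 − (-843) = 2111
S: 1531 − 2111 = -580

-580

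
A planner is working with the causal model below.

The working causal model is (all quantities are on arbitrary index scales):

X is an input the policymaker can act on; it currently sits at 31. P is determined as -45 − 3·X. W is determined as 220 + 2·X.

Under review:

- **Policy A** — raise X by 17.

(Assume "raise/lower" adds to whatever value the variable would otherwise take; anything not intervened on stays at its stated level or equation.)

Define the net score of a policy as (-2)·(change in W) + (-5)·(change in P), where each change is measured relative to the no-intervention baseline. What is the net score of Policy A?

Baseline:
  X = 31
  P = -45 − 3·31 = -138
  W = 220 + 2·31 = 282
Policy A (X + 17):
  X = 31 + 17 = 48
  P = -45 − 3·48 = -189
  W = 220 + 2·48 = 316
ΔW = 316 − 282 = 34; ΔP = -189 − (-138) = -51
Score = (-2)·34 + (-5)·(-51) = 187

187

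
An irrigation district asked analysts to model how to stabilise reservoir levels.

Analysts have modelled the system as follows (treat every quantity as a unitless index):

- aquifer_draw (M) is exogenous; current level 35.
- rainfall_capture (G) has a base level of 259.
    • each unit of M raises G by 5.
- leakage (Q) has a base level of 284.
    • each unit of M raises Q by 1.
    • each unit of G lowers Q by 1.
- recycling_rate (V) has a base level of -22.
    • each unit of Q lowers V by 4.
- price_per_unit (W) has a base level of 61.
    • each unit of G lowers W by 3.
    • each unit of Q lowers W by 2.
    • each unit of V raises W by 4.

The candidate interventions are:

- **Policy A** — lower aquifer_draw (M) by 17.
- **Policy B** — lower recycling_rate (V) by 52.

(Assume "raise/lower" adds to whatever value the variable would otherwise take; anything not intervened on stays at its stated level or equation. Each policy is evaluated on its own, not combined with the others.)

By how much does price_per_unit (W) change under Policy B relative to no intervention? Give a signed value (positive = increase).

-208

Baseline:
  M = 35
  G = 259 + 5·35 = 434
  Q = 284 + 35 − 434 = -115
  V = -22 − 4·(-115) = 438
  W = 61 − 3·434 − 2·(-115) + 4·438 = 741
Policy B (V − 52):
  M = 35
  G = 259 + 5·35 = 434
  Q = 284 + 35 − 434 = -115
  V = -22 − 4·(-115) (−52 from intervention) = 386
  W = 61 − 3·434 − 2·(-115) + 4·386 = 533
Change in W: 533 − 741 = -208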